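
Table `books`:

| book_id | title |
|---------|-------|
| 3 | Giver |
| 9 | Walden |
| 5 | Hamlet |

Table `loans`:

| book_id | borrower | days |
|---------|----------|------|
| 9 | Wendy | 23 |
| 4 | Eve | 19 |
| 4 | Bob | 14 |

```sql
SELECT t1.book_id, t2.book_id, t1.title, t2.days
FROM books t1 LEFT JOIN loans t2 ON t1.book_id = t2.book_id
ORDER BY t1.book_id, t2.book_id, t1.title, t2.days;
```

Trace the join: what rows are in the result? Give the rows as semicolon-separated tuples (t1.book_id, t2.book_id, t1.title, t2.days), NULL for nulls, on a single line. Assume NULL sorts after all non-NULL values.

LEFT JOIN keeps every row from `books`; unmatched rows get NULL for `loans`'s columns.
Matching on t1.book_id = t2.book_id.
- t1[0] book_id=3 → no match; kept with NULLs on the t2 side.
- t1[1] book_id=9 → 1 match(es) in t2 → 1 row(s).
- t1[2] book_id=5 → no match; kept with NULLs on the t2 side.
After projecting and ordering:
t1.book_id | t2.book_id | t1.title | t2.days
3 | NULL | Giver | NULL
5 | NULL | Hamlet | NULL
9 | 9 | Walden | 23

(3, NULL, Giver, NULL); (5, NULL, Hamlet, NULL); (9, 9, Walden, 23)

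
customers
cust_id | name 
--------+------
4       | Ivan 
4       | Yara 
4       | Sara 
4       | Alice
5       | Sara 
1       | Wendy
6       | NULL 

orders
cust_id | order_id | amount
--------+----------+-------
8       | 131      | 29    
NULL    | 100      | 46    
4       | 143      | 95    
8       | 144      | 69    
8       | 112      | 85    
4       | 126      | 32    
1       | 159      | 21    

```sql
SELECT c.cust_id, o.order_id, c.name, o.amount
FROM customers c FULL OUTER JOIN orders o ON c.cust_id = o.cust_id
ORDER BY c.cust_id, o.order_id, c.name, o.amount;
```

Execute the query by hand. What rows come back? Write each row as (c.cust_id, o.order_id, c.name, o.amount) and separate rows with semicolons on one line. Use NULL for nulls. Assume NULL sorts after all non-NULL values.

FULL OUTER JOIN keeps every row from both sides; unmatched rows get NULL for the other side's columns.
Matching on c.cust_id = o.cust_id. A NULL in a compared column never satisfies the condition.
Matched pairs: 9; unmatched c rows kept: 2; unmatched o rows kept: 4.

(1, 159, Wendy, 21); (4, 126, Alice, 32); (4, 126, Ivan, 32); (4, 126, Sara, 32); (4, 126, Yara, 32); (4, 143, Alice, 95); (4, 143, Ivan, 95); (4, 143, Sara, 95); (4, 143, Yara, 95); (5, NULL, Sara, NULL); (6, NULL, NULL, NULL); (NULL, 100, NULL, 46); (NULL, 112, NULL, 85); (NULL, 131, NULL, 29); (NULL, 144, NULL, 69)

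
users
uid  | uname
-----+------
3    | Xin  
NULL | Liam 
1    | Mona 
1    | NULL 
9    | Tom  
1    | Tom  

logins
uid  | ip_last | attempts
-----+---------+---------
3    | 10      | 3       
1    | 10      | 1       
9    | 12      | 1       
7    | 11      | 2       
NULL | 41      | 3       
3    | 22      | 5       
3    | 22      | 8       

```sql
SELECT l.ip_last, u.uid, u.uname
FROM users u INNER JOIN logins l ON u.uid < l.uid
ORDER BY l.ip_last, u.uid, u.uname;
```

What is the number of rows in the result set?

INNER JOIN keeps only pairs where the ON condition holds.
Matching on u.uid < l.uid. A NULL in a compared column never satisfies the condition.
- u (uid=3) pairs with 2 row(s) of l.
- u (uid=NULL) has no partner → excluded.
- u (uid=1) pairs with 5 row(s) of l.
- u (uid=1) pairs with 5 row(s) of l.
- u (uid=9) has no partner → excluded.
- u (uid=1) pairs with 5 row(s) of l.
Total: 17 rows.

17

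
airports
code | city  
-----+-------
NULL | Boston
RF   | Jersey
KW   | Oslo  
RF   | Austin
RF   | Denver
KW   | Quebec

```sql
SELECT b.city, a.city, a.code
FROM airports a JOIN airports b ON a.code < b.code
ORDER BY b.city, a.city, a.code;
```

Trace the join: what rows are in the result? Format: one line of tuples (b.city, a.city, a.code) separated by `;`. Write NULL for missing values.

(Austin, Oslo, KW); (Austin, Quebec, KW); (Denver, Oslo, KW); (Denver, Quebec, KW); (Jersey, Oslo, KW); (Jersey, Quebec, KW)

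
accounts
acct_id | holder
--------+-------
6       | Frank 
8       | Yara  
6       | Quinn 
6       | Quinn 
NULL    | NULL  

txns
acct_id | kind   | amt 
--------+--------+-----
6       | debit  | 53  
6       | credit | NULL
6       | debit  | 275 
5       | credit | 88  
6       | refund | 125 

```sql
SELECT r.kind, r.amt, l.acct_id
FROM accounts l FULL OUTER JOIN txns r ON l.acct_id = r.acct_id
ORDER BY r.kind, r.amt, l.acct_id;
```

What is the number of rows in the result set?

FULL OUTER JOIN keeps every row from both sides; unmatched rows get NULL for the other side's columns.
Matching on l.acct_id = r.acct_id. A NULL in a compared column never satisfies the condition.
Matched pairs: 12; unmatched l rows kept: 2; unmatched r rows kept: 1.
Total: 12 matched + 3 padded = 15 rows.

15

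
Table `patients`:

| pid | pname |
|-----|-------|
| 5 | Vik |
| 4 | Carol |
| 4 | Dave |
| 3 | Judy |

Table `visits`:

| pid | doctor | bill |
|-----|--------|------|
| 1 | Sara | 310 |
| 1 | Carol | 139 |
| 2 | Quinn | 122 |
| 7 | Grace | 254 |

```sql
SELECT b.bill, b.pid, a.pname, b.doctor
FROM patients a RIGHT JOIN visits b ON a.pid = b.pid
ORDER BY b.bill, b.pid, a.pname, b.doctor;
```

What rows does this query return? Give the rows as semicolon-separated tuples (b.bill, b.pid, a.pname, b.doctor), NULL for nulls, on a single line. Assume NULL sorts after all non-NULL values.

RIGHT JOIN keeps every row from `visits`; unmatched rows get NULL for `patients`'s columns.
Matching on a.pid = b.pid.
- a (pid=5) has no partner in b.
- a (pid=4) has no partner in b.
- a (pid=4) has no partner in b.
- a (pid=3) has no partner in b.
- 4 b row(s) had no a match → kept, a columns NULL.
After projecting and ordering:
b.bill | b.pid | a.pname | b.doctor
122 | 2 | NULL | Quinn
139 | 1 | NULL | Carol
254 | 7 | NULL | Grace
310 | 1 | NULL | Sara

(122, 2, NULL, Quinn); (139, 1, NULL, Carol); (254, 7, NULL, Grace); (310, 1, NULL, Sara)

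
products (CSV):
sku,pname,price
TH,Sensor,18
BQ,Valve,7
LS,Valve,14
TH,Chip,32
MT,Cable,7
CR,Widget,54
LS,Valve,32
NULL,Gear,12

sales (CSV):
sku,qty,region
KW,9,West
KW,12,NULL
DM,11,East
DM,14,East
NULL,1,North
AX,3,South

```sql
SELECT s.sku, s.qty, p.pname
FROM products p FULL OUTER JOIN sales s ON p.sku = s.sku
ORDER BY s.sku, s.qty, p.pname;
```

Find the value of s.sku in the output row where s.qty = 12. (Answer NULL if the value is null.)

KW

FULL OUTER JOIN keeps every row from both sides; unmatched rows get NULL for the other side's columns.
Matching on p.sku = s.sku. A NULL in a compared column never satisfies the condition.
- sku=TH: no s row matches, row kept with s columns NULL.
- sku=BQ: no s row matches, row kept with s columns NULL.
- sku=LS: no s row matches, row kept with s columns NULL.
- sku=TH: no s row matches, row kept with s columns NULL.
- sku=MT: no s row matches, row kept with s columns NULL.
- sku=CR: no s row matches, row kept with s columns NULL.
- sku=LS: no s row matches, row kept with s columns NULL.
- sku=NULL: no s row matches, row kept with s columns NULL.
- 6 row(s) from s found no p partner → padded with NULL.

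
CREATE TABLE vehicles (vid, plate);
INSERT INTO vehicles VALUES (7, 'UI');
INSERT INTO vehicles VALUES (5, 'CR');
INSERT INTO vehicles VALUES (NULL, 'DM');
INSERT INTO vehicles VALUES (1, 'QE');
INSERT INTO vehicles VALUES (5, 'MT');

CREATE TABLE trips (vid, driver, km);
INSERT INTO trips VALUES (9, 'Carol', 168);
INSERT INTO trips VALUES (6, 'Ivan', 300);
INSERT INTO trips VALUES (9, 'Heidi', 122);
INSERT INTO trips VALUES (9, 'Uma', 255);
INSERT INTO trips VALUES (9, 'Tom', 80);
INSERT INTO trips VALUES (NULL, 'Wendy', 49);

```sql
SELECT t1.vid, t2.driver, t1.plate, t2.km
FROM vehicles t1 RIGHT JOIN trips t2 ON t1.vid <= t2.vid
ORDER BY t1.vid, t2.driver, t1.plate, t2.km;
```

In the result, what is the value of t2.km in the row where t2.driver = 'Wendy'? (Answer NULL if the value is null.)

RIGHT JOIN keeps every row from `trips`; unmatched rows get NULL for `vehicles`'s columns.
Matching on t1.vid <= t2.vid. A NULL in a compared column never satisfies the condition.
- t1 (vid=7) pairs with 4 row(s) of t2.
- t1 (vid=5) pairs with 5 row(s) of t2.
- t1 (vid=NULL) has no partner in t2.
- t1 (vid=1) pairs with 5 row(s) of t2.
- t1 (vid=5) pairs with 5 row(s) of t2.
- 1 t2 row(s) had no t1 match → kept, t1 columns NULL.

49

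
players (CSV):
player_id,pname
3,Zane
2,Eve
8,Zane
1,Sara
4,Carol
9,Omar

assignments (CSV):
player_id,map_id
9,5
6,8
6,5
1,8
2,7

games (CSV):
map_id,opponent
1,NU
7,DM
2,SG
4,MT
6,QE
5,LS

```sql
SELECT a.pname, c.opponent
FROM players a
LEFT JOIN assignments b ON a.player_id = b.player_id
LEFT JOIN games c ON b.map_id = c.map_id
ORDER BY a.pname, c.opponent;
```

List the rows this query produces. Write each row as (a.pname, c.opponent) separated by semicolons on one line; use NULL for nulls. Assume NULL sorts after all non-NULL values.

Joins associate left-to-right: players LEFT JOIN assignments on player_id gives 6 intermediate row(s).
Then LEFT JOIN `games c` on map_id: each of those 6 rows is kept; rows whose b.map_id has no match in c get NULL for c's columns.

(Carol, NULL); (Eve, DM); (Omar, LS); (Sara, NULL); (Zane, NULL); (Zane, NULL)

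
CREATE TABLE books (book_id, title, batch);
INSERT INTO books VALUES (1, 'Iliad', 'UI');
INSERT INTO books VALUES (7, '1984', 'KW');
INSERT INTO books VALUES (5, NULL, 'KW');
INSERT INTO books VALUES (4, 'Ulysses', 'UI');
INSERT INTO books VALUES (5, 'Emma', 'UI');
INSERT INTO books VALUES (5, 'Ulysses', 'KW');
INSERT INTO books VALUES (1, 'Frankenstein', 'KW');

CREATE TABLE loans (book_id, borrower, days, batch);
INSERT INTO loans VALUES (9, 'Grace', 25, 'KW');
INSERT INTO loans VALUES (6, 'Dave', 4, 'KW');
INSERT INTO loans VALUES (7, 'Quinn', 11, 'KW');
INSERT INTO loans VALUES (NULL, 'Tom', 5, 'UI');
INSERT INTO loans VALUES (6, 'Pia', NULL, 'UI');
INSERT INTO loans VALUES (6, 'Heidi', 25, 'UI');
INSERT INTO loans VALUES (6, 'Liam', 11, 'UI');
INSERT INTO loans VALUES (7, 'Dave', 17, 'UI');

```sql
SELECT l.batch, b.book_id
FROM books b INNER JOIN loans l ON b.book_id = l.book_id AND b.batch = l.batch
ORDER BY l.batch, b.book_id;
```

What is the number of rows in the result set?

INNER JOIN keeps only pairs where the ON condition holds.
Matching on b.book_id = l.book_id AND b.batch = l.batch. A NULL in a compared column never satisfies the condition.
- b row (book_id=1, batch=UI): no match → dropped.
- b row (book_id=7, batch=KW): matches 1 l row(s) → 1 output row(s).
- b row (book_id=5, batch=KW): no match → dropped.
- b row (book_id=4, batch=UI): no match → dropped.
- b row (book_id=5, batch=UI): no match → dropped.
- b row (book_id=5, batch=KW): no match → dropped.
- b row (book_id=1, batch=KW): no match → dropped.
Total: 1 rows.

1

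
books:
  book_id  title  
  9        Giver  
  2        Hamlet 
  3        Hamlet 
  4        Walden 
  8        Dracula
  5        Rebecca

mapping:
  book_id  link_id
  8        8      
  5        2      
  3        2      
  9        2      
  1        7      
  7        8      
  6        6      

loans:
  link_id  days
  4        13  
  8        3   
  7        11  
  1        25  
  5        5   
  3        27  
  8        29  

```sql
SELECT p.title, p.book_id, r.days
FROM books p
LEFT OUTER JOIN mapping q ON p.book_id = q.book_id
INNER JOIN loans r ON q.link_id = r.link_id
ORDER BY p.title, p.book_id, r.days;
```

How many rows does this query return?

Joins associate left-to-right: books LEFT JOIN mapping on book_id gives 6 intermediate row(s).
Then INNER JOIN `loans r` on link_id: keep only rows whose q.link_id appears in r.
Result: 2 row(s).

2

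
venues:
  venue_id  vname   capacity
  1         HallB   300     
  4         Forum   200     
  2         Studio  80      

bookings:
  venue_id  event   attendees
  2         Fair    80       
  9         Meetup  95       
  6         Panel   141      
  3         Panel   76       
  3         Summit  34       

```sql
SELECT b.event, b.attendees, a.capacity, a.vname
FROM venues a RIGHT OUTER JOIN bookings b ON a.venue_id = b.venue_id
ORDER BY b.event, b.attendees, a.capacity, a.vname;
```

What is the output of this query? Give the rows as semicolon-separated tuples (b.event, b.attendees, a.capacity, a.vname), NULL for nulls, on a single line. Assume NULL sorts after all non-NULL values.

RIGHT JOIN keeps every row from `bookings`; unmatched rows get NULL for `venues`'s columns.
Matching on a.venue_id = b.venue_id.
- a[0] venue_id=1 → no match.
- a[1] venue_id=4 → no match.
- a[2] venue_id=2 → 1 match(es) in b → 1 row(s).
- 4 row(s) from b found no a partner → padded with NULL.
After projecting and ordering:
b.event | b.attendees | a.capacity | a.vname
Fair | 80 | 80 | Studio
Meetup | 95 | NULL | NULL
Panel | 76 | NULL | NULL
Panel | 141 | NULL | NULL
Summit | 34 | NULL | NULL

(Fair, 80, 80, Studio); (Meetup, 95, NULL, NULL); (Panel, 76, NULL, NULL); (Panel, 141, NULL, NULL); (Summit, 34, NULL, NULL)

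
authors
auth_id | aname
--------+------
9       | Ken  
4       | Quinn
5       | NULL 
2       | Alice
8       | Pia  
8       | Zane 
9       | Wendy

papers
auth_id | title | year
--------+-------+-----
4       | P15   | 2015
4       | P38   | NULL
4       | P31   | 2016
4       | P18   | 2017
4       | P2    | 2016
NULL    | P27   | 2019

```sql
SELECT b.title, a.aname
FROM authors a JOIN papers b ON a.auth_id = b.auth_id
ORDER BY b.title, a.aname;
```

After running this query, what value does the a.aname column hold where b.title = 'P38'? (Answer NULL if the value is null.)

Quinn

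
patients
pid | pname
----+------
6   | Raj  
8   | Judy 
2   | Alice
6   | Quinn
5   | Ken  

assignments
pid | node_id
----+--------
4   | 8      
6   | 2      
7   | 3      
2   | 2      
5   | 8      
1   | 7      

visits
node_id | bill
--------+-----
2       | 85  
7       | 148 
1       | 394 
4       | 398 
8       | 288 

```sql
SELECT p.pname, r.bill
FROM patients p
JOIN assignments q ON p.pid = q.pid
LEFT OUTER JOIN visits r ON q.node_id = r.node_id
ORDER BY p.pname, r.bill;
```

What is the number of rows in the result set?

4

Joins associate left-to-right: patients INNER JOIN assignments on pid gives 4 intermediate row(s).
Then LEFT JOIN `visits r` on node_id: each of those 4 rows is kept; rows whose q.node_id has no match in r get NULL for r's columns.
Result: 4 row(s).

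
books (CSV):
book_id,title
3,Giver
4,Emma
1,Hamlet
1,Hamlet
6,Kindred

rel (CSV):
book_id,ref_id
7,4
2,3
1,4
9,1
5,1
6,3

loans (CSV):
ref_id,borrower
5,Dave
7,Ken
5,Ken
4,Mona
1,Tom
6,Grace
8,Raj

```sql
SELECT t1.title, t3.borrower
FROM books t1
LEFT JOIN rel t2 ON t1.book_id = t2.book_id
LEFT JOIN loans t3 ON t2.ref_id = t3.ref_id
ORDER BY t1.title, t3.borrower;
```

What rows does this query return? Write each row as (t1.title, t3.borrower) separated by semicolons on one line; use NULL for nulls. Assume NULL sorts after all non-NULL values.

(Emma, NULL); (Giver, NULL); (Hamlet, Mona); (Hamlet, Mona); (Kindred, NULL)

Evaluate left to right. First `books t1 LEFT JOIN rel t2` on book_id: 5 row(s).
Then LEFT JOIN `loans t3` on ref_id: each of those 5 rows is kept; rows whose t2.ref_id has no match in t3 get NULL for t3's columns.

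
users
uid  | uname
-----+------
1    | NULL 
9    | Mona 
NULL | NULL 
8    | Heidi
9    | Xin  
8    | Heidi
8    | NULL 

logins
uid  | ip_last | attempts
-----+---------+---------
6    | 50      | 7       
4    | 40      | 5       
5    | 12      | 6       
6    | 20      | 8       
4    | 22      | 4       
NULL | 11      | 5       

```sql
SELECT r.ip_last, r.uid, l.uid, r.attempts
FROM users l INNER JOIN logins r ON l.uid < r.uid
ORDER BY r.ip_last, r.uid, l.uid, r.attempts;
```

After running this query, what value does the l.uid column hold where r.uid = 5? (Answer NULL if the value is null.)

INNER JOIN keeps only pairs where the ON condition holds.
Matching on l.uid < r.uid. A NULL in a compared column never satisfies the condition.
Matched pairs: 5.

1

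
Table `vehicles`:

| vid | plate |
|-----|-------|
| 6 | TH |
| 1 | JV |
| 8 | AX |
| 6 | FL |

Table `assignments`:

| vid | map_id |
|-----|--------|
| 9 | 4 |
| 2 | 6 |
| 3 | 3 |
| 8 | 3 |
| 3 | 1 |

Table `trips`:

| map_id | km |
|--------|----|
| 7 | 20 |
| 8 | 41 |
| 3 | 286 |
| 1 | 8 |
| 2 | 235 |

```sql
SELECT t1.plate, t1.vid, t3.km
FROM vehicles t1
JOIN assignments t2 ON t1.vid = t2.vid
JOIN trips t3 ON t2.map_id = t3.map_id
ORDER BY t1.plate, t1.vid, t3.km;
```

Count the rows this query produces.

1

Joins associate left-to-right: vehicles INNER JOIN assignments on vid gives 1 intermediate row(s).
Then INNER JOIN `trips t3` on map_id: keep only rows whose t2.map_id appears in t3.
Result: 1 row(s).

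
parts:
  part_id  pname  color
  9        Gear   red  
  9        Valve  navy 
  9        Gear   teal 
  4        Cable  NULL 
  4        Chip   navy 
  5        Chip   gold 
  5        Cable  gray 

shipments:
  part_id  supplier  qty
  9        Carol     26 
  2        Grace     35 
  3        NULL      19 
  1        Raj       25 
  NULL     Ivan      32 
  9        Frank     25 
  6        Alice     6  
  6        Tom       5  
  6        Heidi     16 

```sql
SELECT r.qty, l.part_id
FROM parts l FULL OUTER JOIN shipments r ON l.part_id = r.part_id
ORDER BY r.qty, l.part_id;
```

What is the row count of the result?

17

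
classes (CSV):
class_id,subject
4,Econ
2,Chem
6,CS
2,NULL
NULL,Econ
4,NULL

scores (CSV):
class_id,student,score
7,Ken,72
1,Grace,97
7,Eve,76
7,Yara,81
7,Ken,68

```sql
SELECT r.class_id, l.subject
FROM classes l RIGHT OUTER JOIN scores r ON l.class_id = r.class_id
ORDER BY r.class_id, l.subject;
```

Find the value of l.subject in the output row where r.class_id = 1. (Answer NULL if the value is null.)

RIGHT JOIN keeps every row from `scores`; unmatched rows get NULL for `classes`'s columns.
Matching on l.class_id = r.class_id. A NULL in a compared column never satisfies the condition.
Matched pairs: 0; unmatched r rows kept: 5.

NULL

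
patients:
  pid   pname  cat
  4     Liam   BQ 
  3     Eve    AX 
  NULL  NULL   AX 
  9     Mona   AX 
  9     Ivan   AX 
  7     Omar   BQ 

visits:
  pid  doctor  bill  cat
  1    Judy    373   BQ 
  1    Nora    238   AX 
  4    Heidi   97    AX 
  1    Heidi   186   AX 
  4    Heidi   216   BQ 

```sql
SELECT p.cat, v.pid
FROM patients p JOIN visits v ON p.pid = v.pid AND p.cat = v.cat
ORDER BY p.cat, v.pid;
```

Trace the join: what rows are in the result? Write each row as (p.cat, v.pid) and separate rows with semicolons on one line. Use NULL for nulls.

(BQ, 4)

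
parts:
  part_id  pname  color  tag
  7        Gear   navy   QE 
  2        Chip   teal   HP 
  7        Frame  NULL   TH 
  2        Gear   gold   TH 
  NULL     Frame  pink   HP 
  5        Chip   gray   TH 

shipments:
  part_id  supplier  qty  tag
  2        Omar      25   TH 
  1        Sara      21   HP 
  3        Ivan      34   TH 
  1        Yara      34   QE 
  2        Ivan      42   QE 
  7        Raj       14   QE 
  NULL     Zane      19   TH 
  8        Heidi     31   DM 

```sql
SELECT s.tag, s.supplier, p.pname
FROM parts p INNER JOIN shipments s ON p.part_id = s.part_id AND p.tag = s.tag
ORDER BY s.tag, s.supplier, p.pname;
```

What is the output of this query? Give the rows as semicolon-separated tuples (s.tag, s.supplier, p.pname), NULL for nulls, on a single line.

(QE, Raj, Gear); (TH, Omar, Gear)

INNER JOIN keeps only pairs where the ON condition holds.
Matching on p.part_id = s.part_id AND p.tag = s.tag. A NULL in a compared column never satisfies the condition.
Matched pairs: 2.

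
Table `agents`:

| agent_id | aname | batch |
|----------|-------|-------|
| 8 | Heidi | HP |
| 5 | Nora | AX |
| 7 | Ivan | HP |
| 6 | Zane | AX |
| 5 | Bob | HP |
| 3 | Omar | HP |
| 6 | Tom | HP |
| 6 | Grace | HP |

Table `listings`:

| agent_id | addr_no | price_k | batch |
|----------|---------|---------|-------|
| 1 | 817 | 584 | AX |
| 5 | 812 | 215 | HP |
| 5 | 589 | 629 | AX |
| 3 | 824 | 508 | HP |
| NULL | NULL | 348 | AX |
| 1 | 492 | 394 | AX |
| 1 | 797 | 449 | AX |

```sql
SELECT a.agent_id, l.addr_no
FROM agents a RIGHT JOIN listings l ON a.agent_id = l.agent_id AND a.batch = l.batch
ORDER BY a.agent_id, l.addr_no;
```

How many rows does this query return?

7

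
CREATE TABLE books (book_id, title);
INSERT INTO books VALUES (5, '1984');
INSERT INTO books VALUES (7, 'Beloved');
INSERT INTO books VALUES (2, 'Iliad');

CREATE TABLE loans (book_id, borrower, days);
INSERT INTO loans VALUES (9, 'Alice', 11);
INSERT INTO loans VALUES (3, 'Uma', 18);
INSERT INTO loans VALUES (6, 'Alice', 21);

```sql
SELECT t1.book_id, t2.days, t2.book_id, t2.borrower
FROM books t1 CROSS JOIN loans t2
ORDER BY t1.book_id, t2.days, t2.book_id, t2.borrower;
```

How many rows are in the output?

9

CROSS JOIN pairs every row of `books` with every row of `loans`: 3 × 3 = 9 rows.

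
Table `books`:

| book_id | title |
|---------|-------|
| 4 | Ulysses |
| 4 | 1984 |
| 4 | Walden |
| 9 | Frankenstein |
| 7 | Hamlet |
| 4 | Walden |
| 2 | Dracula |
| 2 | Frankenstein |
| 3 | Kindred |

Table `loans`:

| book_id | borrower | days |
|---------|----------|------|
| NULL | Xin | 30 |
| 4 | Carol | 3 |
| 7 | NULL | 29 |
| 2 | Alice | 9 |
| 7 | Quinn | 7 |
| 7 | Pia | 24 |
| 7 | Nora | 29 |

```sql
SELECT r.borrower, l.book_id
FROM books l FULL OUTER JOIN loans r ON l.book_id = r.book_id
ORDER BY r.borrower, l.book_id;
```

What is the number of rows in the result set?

13

FULL OUTER JOIN keeps every row from both sides; unmatched rows get NULL for the other side's columns.
Matching on l.book_id = r.book_id. A NULL in a compared column never satisfies the condition.
Matched pairs: 10; unmatched l rows kept: 2; unmatched r rows kept: 1.
Total: 10 matched + 3 padded = 13 rows.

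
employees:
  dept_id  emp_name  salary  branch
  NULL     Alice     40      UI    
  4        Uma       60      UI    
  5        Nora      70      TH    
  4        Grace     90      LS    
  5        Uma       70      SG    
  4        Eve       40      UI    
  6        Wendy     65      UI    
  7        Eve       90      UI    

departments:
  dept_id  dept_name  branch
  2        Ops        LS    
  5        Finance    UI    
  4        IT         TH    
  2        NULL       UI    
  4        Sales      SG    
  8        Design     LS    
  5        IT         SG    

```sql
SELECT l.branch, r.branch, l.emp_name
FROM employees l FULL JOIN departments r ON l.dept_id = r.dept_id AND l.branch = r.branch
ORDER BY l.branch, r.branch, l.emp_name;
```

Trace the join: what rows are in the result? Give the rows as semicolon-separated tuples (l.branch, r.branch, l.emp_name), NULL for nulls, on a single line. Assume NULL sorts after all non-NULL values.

(LS, NULL, Grace); (SG, SG, Uma); (TH, NULL, Nora); (UI, NULL, Alice); (UI, NULL, Eve); (UI, NULL, Eve); (UI, NULL, Uma); (UI, NULL, Wendy); (NULL, LS, NULL); (NULL, LS, NULL); (NULL, SG, NULL); (NULL, TH, NULL); (NULL, UI, NULL); (NULL, UI, NULL)

FULL OUTER JOIN keeps every row from both sides; unmatched rows get NULL for the other side's columns.
Matching on l.dept_id = r.dept_id AND l.branch = r.branch. A NULL in a compared column never satisfies the condition.
- l row (dept_id=NULL, branch=UI): no match → kept, r columns NULL.
- l row (dept_id=4, branch=UI): no match → kept, r columns NULL.
- l row (dept_id=5, branch=TH): no match → kept, r columns NULL.
- l row (dept_id=4, branch=LS): no match → kept, r columns NULL.
- l row (dept_id=5, branch=SG): matches 1 r row(s) → 1 output row(s).
- l row (dept_id=4, branch=UI): no match → kept, r columns NULL.
- l row (dept_id=6, branch=UI): no match → kept, r columns NULL.
- l row (dept_id=7, branch=UI): no match → kept, r columns NULL.
- plus 6 unmatched r row(s), each kept with NULL l columns.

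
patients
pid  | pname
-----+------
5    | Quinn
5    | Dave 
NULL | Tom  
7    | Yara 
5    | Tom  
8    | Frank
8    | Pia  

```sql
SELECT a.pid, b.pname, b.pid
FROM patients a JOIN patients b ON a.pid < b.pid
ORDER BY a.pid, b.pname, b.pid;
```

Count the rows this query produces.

11

INNER JOIN keeps only pairs where the ON condition holds.
Matching on a.pid < b.pid. A NULL in a compared column never satisfies the condition.
- a[0] pid=5 → 3 match(es) in b → 3 row(s).
- a[1] pid=5 → 3 match(es) in b → 3 row(s).
- a[2] pid=NULL → no match; dropped.
- a[3] pid=7 → 2 match(es) in b → 2 row(s).
- a[4] pid=5 → 3 match(es) in b → 3 row(s).
- a[5] pid=8 → no match; dropped.
- a[6] pid=8 → no match; dropped.
Total: 11 rows.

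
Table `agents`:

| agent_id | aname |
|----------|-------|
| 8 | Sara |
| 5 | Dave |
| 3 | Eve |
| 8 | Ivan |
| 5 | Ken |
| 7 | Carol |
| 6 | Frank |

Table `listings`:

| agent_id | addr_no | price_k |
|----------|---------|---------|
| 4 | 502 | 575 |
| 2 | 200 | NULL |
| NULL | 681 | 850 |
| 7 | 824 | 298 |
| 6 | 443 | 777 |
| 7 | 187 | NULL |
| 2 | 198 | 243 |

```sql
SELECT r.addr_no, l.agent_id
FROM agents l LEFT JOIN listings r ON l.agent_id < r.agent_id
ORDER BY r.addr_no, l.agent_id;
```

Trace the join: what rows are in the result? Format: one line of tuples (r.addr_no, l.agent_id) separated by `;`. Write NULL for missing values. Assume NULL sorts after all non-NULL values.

LEFT JOIN keeps every row from `agents`; unmatched rows get NULL for `listings`'s columns.
Matching on l.agent_id < r.agent_id. A NULL in a compared column never satisfies the condition.
- l[0] agent_id=8 → no match; kept with NULLs on the r side.
- l[1] agent_id=5 → 3 match(es) in r → 3 row(s).
- l[2] agent_id=3 → 4 match(es) in r → 4 row(s).
- l[3] agent_id=8 → no match; kept with NULLs on the r side.
- l[4] agent_id=5 → 3 match(es) in r → 3 row(s).
- l[5] agent_id=7 → no match; kept with NULLs on the r side.
- l[6] agent_id=6 → 2 match(es) in r → 2 row(s).

(187, 3); (187, 5); (187, 5); (187, 6); (443, 3); (443, 5); (443, 5); (502, 3); (824, 3); (824, 5); (824, 5); (824, 6); (NULL, 7); (NULL, 8); (NULL, 8)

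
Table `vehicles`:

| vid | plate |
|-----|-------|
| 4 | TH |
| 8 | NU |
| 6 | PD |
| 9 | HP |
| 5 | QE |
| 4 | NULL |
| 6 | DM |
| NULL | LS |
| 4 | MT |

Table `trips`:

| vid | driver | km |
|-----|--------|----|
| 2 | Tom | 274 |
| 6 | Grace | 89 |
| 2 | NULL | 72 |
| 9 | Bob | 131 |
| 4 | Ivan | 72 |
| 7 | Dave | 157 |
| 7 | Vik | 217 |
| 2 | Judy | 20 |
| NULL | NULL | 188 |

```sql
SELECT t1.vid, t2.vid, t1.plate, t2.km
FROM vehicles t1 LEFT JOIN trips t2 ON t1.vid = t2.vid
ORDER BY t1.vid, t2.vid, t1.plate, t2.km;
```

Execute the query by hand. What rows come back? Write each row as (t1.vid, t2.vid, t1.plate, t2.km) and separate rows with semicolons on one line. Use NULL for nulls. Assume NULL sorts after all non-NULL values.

LEFT JOIN keeps every row from `vehicles`; unmatched rows get NULL for `trips`'s columns.
Matching on t1.vid = t2.vid. A NULL in a compared column never satisfies the condition.
- vid=4: 1 matching t2 row(s), so 1 row(s) emitted.
- vid=8: no t2 row matches, row kept with t2 columns NULL.
- vid=6: 1 matching t2 row(s), so 1 row(s) emitted.
- vid=9: 1 matching t2 row(s), so 1 row(s) emitted.
- vid=5: no t2 row matches, row kept with t2 columns NULL.
- vid=4: 1 matching t2 row(s), so 1 row(s) emitted.
- vid=6: 1 matching t2 row(s), so 1 row(s) emitted.
- vid=NULL: no t2 row matches, row kept with t2 columns NULL.
- vid=4: 1 matching t2 row(s), so 1 row(s) emitted.
After projecting and ordering:
t1.vid | t2.vid | t1.plate | t2.km
4 | 4 | MT | 72
4 | 4 | TH | 72
4 | 4 | NULL | 72
5 | NULL | QE | NULL
6 | 6 | DM | 89
6 | 6 | PD | 89
8 | NULL | NU | NULL
9 | 9 | HP | 131
NULL | NULL | LS | NULL

(4, 4, MT, 72); (4, 4, TH, 72); (4, 4, NULL, 72); (5, NULL, QE, NULL); (6, 6, DM, 89); (6, 6, PD, 89); (8, NULL, NU, NULL); (9, 9, HP, 131); (NULL, NULL, LS, NULL)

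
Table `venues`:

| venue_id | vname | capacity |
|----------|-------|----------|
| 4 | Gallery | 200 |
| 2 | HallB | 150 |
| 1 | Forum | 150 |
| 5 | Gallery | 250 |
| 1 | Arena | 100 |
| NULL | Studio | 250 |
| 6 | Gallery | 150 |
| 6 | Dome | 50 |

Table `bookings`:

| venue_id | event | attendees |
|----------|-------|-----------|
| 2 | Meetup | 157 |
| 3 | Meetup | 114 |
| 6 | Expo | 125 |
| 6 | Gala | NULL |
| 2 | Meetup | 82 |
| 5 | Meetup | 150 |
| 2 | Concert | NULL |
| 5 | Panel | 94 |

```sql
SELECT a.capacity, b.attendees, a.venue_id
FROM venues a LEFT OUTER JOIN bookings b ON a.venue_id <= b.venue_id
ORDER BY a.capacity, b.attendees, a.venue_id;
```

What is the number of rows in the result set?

37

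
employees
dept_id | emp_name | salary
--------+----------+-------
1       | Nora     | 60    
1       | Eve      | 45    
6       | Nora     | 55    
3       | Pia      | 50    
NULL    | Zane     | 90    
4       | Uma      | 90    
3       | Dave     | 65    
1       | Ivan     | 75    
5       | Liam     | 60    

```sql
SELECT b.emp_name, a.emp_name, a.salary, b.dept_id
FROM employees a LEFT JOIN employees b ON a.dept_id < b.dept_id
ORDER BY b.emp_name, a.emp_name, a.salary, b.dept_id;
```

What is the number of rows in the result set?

26

LEFT JOIN keeps every row from `employees a`; unmatched rows get NULL for `employees b`'s columns.
Matching on a.dept_id < b.dept_id. A NULL in a compared column never satisfies the condition.
Matched pairs: 24; unmatched a rows kept: 2.
Total: 24 matched + 2 padded = 26 rows.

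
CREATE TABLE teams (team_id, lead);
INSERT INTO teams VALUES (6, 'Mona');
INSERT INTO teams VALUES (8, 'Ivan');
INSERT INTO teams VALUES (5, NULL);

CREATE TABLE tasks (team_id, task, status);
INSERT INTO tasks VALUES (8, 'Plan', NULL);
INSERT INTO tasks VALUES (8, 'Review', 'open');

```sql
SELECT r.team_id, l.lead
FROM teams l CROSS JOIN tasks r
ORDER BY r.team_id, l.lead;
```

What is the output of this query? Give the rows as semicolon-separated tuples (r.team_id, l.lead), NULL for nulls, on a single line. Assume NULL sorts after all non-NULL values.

(8, Ivan); (8, Ivan); (8, Mona); (8, Mona); (8, NULL); (8, NULL)

CROSS JOIN pairs every row of `teams` with every row of `tasks`: 3 × 2 = 6 rows.
After projecting and ordering:
r.team_id | l.lead
8 | Ivan
8 | Ivan
8 | Mona
8 | Mona
8 | NULL
8 | NULL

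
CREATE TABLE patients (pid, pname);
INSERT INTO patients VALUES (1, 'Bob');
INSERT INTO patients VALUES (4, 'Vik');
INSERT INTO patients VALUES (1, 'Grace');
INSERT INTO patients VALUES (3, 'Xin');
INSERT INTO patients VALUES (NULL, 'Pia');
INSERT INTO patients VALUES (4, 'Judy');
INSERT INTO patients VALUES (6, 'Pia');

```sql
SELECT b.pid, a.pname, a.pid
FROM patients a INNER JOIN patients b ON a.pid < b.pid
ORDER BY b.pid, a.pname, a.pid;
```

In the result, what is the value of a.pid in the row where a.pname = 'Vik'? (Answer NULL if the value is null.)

INNER JOIN keeps only pairs where the ON condition holds.
Matching on a.pid < b.pid. A NULL in a compared column never satisfies the condition.
- a (pid=1) pairs with 4 row(s) of b.
- a (pid=4) pairs with 1 row(s) of b.
- a (pid=1) pairs with 4 row(s) of b.
- a (pid=3) pairs with 3 row(s) of b.
- a (pid=NULL) has no partner → excluded.
- a (pid=4) pairs with 1 row(s) of b.
- a (pid=6) has no partner → excluded.

4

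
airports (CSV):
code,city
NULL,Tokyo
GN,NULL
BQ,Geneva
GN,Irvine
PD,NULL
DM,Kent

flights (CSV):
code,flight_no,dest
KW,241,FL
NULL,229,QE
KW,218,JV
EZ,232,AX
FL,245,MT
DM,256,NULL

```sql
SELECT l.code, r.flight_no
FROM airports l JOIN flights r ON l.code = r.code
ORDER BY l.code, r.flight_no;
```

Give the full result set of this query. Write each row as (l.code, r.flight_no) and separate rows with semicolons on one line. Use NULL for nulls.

INNER JOIN keeps only pairs where the ON condition holds.
Matching on l.code = r.code. A NULL in a compared column never satisfies the condition.
- l row (code=NULL): no match → dropped.
- l row (code=GN): no match → dropped.
- l row (code=BQ): no match → dropped.
- l row (code=GN): no match → dropped.
- l row (code=PD): no match → dropped.
- l row (code=DM): matches 1 r row(s) → 1 output row(s).
After projecting and ordering:
l.code | r.flight_no
DM | 256

(DM, 256)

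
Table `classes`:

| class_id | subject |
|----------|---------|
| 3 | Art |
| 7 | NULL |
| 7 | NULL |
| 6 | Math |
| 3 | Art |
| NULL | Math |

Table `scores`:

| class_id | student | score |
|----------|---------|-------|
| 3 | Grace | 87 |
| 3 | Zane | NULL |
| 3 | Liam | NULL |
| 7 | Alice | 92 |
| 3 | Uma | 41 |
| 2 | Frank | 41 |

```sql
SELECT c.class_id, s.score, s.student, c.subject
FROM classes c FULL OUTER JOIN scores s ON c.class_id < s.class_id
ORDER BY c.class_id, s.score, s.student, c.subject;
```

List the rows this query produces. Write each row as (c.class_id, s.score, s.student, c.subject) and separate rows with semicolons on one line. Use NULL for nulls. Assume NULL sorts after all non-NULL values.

(3, 92, Alice, Art); (3, 92, Alice, Art); (6, 92, Alice, Math); (7, NULL, NULL, NULL); (7, NULL, NULL, NULL); (NULL, 41, Frank, NULL); (NULL, 41, Uma, NULL); (NULL, 87, Grace, NULL); (NULL, NULL, Liam, NULL); (NULL, NULL, Zane, NULL); (NULL, NULL, NULL, Math)

FULL OUTER JOIN keeps every row from both sides; unmatched rows get NULL for the other side's columns.
Matching on c.class_id < s.class_id. A NULL in a compared column never satisfies the condition.
Matched pairs: 3; unmatched c rows kept: 3; unmatched s rows kept: 5.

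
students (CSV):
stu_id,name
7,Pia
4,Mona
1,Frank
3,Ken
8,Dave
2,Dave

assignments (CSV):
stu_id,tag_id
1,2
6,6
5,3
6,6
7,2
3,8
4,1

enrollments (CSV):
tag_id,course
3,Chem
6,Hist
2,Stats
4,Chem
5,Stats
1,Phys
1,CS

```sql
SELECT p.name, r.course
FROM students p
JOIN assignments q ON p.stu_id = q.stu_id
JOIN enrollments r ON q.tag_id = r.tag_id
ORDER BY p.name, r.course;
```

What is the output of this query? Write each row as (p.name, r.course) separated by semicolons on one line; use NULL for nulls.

(Frank, Stats); (Mona, CS); (Mona, Phys); (Pia, Stats)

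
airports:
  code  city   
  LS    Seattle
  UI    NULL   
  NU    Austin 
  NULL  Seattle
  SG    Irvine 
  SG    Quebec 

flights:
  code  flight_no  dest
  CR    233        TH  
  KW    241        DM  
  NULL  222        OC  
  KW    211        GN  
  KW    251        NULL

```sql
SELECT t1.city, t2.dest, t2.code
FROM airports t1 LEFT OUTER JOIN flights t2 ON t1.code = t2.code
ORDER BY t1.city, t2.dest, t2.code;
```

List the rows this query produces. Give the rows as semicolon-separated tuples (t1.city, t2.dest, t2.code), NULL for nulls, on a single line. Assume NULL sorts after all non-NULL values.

(Austin, NULL, NULL); (Irvine, NULL, NULL); (Quebec, NULL, NULL); (Seattle, NULL, NULL); (Seattle, NULL, NULL); (NULL, NULL, NULL)

LEFT JOIN keeps every row from `airports`; unmatched rows get NULL for `flights`'s columns.
Matching on t1.code = t2.code. A NULL in a compared column never satisfies the condition.
- code=LS: no t2 row matches, row kept with t2 columns NULL.
- code=UI: no t2 row matches, row kept with t2 columns NULL.
- code=NU: no t2 row matches, row kept with t2 columns NULL.
- code=NULL: no t2 row matches, row kept with t2 columns NULL.
- code=SG: no t2 row matches, row kept with t2 columns NULL.
- code=SG: no t2 row matches, row kept with t2 columns NULL.
After projecting and ordering:
t1.city | t2.dest | t2.code
Austin | NULL | NULL
Irvine | NULL | NULL
Quebec | NULL | NULL
Seattle | NULL | NULL
Seattle | NULL | NULL
NULL | NULL | NULL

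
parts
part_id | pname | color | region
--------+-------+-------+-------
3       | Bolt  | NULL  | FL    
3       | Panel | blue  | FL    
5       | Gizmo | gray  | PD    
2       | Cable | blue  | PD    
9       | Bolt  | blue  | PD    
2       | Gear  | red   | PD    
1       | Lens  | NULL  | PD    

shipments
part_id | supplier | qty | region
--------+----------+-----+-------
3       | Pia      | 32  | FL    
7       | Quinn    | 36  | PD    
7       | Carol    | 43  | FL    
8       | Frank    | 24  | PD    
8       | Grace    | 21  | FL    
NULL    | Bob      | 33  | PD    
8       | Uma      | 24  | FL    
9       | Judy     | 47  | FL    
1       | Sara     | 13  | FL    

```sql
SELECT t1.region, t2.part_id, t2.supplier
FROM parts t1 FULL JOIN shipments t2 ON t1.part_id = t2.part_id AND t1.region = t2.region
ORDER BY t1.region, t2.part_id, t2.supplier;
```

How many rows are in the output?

FULL OUTER JOIN keeps every row from both sides; unmatched rows get NULL for the other side's columns.
Matching on t1.part_id = t2.part_id AND t1.region = t2.region. A NULL in a compared column never satisfies the condition.
- part_id=3, region=FL: 1 matching t2 row(s), so 1 row(s) emitted.
- part_id=3, region=FL: 1 matching t2 row(s), so 1 row(s) emitted.
- part_id=5, region=PD: no t2 row matches, row kept with t2 columns NULL.
- part_id=2, region=PD: no t2 row matches, row kept with t2 columns NULL.
- part_id=9, region=PD: no t2 row matches, row kept with t2 columns NULL.
- part_id=2, region=PD: no t2 row matches, row kept with t2 columns NULL.
- part_id=1, region=PD: no t2 row matches, row kept with t2 columns NULL.
- 8 t2 row(s) had no t1 match → kept, t1 columns NULL.
Total: 2 matched + 13 padded = 15 rows.

15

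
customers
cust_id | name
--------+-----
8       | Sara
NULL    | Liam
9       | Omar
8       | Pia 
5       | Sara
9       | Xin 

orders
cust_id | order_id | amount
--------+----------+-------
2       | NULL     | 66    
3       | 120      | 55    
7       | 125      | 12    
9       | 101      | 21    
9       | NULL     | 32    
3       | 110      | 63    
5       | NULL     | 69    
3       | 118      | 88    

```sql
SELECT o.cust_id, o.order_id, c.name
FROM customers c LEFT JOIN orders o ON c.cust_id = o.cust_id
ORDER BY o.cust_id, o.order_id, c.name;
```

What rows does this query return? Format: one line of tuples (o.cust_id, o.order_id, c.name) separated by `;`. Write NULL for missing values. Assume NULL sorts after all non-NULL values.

(5, NULL, Sara); (9, 101, Omar); (9, 101, Xin); (9, NULL, Omar); (9, NULL, Xin); (NULL, NULL, Liam); (NULL, NULL, Pia); (NULL, NULL, Sara)

LEFT JOIN keeps every row from `customers`; unmatched rows get NULL for `orders`'s columns.
Matching on c.cust_id = o.cust_id. A NULL in a compared column never satisfies the condition.
- c (cust_id=8) has no partner → padded with NULL.
- c (cust_id=NULL) has no partner → padded with NULL.
- c (cust_id=9) pairs with 2 row(s) of o.
- c (cust_id=8) has no partner → padded with NULL.
- c (cust_id=5) pairs with 1 row(s) of o.
- c (cust_id=9) pairs with 2 row(s) of o.
After projecting and ordering:
o.cust_id | o.order_id | c.name
5 | NULL | Sara
9 | 101 | Omar
9 | 101 | Xin
9 | NULL | Omar
9 | NULL | Xin
NULL | NULL | Liam
NULL | NULL | Pia
NULL | NULL | Sara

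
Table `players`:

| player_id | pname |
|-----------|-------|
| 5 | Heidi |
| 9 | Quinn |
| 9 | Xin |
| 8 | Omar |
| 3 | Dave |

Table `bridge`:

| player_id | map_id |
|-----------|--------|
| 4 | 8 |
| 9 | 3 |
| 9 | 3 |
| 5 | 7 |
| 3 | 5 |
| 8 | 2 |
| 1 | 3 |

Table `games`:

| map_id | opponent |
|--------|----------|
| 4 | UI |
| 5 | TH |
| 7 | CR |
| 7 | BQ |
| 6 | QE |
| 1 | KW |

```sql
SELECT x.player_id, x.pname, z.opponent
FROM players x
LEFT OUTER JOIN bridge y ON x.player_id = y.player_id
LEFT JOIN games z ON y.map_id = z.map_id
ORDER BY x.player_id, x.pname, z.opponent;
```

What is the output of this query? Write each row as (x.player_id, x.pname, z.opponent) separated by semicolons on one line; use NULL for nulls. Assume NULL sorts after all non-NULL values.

(3, Dave, TH); (5, Heidi, BQ); (5, Heidi, CR); (8, Omar, NULL); (9, Quinn, NULL); (9, Quinn, NULL); (9, Xin, NULL); (9, Xin, NULL)

Step 1 — x LEFT JOIN y on player_id → 7 row(s).
Then LEFT JOIN `games z` on map_id: each of those 7 rows is kept; rows whose y.map_id has no match in z get NULL for z's columns.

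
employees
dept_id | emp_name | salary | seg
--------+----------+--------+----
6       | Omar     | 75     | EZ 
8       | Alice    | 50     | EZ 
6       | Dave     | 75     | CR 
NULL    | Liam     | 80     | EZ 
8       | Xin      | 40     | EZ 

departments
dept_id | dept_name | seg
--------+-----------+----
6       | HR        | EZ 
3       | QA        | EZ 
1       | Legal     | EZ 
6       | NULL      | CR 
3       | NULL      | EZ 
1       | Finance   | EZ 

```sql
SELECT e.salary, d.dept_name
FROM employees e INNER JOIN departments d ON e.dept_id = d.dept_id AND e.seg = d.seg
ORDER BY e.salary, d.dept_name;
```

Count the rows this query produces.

INNER JOIN keeps only pairs where the ON condition holds.
Matching on e.dept_id = d.dept_id AND e.seg = d.seg. A NULL in a compared column never satisfies the condition.
- e row (dept_id=6, seg=EZ): matches 1 d row(s) → 1 output row(s).
- e row (dept_id=8, seg=EZ): no match → dropped.
- e row (dept_id=6, seg=CR): matches 1 d row(s) → 1 output row(s).
- e row (dept_id=NULL, seg=EZ): no match → dropped.
- e row (dept_id=8, seg=EZ): no match → dropped.
Total: 2 rows.

2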